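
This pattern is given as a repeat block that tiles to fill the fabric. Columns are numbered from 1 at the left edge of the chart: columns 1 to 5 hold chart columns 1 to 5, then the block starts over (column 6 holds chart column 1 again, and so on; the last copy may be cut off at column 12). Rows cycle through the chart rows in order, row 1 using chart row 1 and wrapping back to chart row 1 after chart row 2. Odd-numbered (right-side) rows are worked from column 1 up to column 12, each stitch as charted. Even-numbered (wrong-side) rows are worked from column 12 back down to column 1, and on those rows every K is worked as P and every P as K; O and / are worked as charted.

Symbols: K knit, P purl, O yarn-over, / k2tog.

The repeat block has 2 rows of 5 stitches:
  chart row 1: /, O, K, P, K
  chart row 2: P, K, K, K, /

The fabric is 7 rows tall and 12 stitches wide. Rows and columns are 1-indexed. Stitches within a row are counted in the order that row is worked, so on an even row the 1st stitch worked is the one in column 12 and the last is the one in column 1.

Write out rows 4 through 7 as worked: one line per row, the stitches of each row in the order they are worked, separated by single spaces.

Result:
P K / P P P K / P P P K
/ O K P K / O K P K / O
P K / P P P K / P P P K
/ O K P K / O K P K / O

Derivation:
Row 4: chart row 2, WS - tiled (columns 1-12): P K K K / P K K K / P K; work from column 12 back to 1 with K<->P swapped.
Row 5: chart row 1, RS - tile across columns 1-12 and work as-is.
Row 6: chart row 2, WS - tiled (columns 1-12): P K K K / P K K K / P K; work from column 12 back to 1 with K<->P swapped.
Row 7: chart row 1, RS - tile across columns 1-12 and work as-is.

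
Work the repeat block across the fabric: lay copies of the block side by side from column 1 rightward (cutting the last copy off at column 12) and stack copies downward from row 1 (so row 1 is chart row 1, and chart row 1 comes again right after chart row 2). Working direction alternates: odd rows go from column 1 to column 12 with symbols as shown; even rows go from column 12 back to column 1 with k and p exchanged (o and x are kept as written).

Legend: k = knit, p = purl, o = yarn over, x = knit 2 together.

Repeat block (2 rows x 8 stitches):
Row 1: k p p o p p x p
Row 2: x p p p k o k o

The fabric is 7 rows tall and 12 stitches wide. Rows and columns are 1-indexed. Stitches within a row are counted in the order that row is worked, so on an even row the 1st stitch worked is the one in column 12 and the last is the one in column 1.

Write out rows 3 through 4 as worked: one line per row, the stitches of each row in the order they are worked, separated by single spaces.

Result:
k p p o p p x p k p p o
k k k x o p o p k k k x

Derivation:
Row 3: chart row 1, RS - tile across columns 1-12 and work as-is.
Row 4: chart row 2, WS - tiled (columns 1-12): x p p p k o k o x p p p; work from column 12 back to 1 with k<->p swapped.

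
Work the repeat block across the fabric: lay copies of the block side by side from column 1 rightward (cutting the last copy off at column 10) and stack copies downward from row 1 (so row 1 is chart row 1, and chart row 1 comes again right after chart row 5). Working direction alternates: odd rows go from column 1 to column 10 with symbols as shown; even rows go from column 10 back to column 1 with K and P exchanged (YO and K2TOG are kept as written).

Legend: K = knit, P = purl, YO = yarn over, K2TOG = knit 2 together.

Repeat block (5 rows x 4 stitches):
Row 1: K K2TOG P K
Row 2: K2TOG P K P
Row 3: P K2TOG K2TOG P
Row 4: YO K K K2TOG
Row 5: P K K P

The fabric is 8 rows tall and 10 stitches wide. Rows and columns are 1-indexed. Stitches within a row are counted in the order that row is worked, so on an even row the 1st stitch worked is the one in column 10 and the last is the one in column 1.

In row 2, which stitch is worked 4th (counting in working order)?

For row 2: chart row = ((2-1) mod 5) + 1 = 2; this is a WS (even) row.
Chart row 2 tiled across columns 1-10: K2TOG P K P K2TOG P K P K2TOG P
WS: work from column 10 back to column 1 (reverse the tiled row), swapping K<->P (YO and K2TOG unchanged).
Row 2 as worked: K K2TOG K P K K2TOG K P K K2TOG
Stitch 4 in working order -> P

Result:
P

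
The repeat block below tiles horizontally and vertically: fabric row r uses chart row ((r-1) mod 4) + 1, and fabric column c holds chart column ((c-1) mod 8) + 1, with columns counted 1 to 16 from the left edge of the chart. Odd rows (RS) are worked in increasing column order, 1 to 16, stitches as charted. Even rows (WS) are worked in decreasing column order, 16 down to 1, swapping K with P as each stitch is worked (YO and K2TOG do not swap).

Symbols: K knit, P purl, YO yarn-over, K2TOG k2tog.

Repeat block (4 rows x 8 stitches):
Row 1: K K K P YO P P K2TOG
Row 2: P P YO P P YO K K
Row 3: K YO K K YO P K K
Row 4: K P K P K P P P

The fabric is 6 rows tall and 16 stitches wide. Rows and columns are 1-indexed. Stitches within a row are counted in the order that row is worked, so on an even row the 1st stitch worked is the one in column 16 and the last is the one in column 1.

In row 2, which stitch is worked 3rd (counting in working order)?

Row 2 uses chart row ((2-1) mod 4)+1 = 2. Row 2 is even, so WS.
Chart row 2 tiled across columns 1-16: P P YO P P YO K K P P YO P P YO K K
WS row: flip the tiled sequence (start at column 16) and apply K<->P; YO and K2TOG stay.
Row 2 as worked: P P YO K K YO K K P P YO K K YO K K
Stitch 3 in working order -> YO

Result:
YO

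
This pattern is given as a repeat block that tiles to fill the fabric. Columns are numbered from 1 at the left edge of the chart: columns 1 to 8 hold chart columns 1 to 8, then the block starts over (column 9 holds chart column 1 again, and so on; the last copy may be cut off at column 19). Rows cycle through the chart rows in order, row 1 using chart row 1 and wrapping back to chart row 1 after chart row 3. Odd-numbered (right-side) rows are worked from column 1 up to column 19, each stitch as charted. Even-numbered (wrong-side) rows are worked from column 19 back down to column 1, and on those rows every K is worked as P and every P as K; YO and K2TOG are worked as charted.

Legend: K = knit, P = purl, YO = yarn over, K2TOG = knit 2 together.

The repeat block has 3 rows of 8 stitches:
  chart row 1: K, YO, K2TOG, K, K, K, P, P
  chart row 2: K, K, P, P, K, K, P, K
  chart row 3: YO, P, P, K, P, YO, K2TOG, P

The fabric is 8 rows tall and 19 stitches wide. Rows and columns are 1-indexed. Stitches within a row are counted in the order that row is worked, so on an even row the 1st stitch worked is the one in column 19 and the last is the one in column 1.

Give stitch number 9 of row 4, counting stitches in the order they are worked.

For row 4: chart row = ((4-1) mod 3) + 1 = 1; this is a WS (even) row.
Chart row 1 tiled across columns 1-19: K YO K2TOG K K K P P K YO K2TOG K K K P P K YO K2TOG
WS row: flip the tiled sequence (start at column 19) and apply K<->P; YO and K2TOG stay.
Row 4 as worked: K2TOG YO P K K P P P K2TOG YO P K K P P P K2TOG YO P
Counting 9 along the worked row gives K2TOG.

== STITCH ==
K2TOG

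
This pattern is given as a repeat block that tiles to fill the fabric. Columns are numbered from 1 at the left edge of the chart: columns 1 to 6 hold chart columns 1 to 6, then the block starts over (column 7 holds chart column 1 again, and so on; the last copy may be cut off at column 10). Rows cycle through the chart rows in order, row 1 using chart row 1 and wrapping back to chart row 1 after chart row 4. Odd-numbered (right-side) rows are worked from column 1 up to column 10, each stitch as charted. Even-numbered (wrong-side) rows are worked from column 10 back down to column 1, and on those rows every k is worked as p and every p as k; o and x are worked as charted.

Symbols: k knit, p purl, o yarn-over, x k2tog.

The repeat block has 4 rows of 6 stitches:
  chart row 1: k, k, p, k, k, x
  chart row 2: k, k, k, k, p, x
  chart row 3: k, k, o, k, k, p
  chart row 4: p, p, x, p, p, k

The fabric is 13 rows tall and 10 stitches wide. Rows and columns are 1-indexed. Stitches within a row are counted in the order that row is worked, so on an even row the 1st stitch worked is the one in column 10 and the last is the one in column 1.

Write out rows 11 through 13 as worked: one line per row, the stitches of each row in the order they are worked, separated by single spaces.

Result:
k k o k k p k k o k
k x k k p k k x k k
k k p k k x k k p k

Derivation:
Row 11: chart row 3, RS - tile across columns 1-10 and work as-is.
Row 12: chart row 4, WS - tiled (columns 1-10): p p x p p k p p x p; work from column 10 back to 1 with k<->p swapped.
Row 13: chart row 1, RS - tile across columns 1-10 and work as-is.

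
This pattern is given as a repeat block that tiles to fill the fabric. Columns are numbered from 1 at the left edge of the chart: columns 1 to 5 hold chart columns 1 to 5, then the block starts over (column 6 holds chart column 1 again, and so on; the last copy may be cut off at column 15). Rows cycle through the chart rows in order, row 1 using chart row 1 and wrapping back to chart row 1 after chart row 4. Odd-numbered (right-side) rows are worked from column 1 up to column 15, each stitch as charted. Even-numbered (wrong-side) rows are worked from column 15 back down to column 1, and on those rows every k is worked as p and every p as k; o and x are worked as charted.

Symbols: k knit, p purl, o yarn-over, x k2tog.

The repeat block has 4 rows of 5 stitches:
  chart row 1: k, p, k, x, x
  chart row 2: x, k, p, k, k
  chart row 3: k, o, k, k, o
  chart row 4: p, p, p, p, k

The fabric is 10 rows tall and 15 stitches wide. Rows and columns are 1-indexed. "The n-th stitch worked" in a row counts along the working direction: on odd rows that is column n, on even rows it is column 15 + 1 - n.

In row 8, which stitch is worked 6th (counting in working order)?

Row 8 uses chart row ((8-1) mod 4)+1 = 4. Row 8 is even, so WS.
Chart row 4 tiled across columns 1-15: p p p p k p p p p k p p p p k
Wrong side: read the tiled row from column 15 down to 1 and exchange k with p (leave o, x).
Row 8 as worked: p k k k k p k k k k p k k k k
Counting 6 along the worked row gives p.

Stitch:
p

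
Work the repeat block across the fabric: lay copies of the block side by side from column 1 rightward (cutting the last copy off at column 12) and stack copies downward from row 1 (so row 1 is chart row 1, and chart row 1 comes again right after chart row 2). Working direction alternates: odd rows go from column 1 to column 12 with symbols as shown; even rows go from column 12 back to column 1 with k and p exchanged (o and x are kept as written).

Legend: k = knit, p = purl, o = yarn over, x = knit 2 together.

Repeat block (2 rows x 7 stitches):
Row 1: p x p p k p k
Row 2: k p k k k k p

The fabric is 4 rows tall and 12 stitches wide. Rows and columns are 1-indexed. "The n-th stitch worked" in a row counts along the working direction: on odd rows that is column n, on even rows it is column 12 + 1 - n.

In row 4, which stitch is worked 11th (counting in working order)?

Result:
k

Derivation:
Row 4: (4-1) mod 2 = 1, so use chart row 2. Even row -> WS.
Chart row 2 tiled across columns 1-12: k p k k k k p k p k k k
WS row: flip the tiled sequence (start at column 12) and apply k<->p; o and x stay.
Row 4 as worked: p p p k p k p p p p k p
Stitch 11 in working order -> k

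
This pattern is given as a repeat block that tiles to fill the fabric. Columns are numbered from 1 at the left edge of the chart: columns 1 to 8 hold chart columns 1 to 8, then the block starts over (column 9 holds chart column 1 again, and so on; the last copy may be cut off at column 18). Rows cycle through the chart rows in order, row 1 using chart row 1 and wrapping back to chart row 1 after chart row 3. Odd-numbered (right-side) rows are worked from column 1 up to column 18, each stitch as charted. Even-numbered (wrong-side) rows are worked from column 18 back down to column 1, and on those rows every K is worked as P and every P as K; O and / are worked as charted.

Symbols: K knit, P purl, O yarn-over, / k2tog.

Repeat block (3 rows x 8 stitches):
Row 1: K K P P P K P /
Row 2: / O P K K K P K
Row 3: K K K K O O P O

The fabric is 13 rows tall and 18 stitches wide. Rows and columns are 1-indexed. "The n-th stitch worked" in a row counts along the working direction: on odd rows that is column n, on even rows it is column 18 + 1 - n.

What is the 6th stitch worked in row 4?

For row 4: chart row = ((4-1) mod 3) + 1 = 1; this is a WS (even) row.
Chart row 1 tiled across columns 1-18: K K P P P K P / K K P P P K P / K K
WS row: flip the tiled sequence (start at column 18) and apply K<->P; O and / stay.
Row 4 as worked: P P / K P K K K P P / K P K K K P P
Stitch 6 in working order -> K

Stitch:
K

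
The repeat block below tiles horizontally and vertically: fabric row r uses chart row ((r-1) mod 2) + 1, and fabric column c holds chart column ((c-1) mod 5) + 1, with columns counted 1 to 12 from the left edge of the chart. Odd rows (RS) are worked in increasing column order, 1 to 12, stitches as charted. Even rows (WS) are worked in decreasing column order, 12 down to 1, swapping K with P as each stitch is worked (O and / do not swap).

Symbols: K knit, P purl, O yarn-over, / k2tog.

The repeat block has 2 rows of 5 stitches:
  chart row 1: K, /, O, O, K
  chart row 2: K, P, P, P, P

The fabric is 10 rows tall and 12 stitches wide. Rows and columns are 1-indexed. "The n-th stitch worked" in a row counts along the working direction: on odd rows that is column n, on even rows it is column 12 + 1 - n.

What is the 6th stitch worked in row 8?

Stitch:
K

Derivation:
Row 8: (8-1) mod 2 = 1, so use chart row 2. Even row -> WS.
Chart row 2 tiled across columns 1-12: K P P P P K P P P P K P
WS: work from column 12 back to column 1 (reverse the tiled row), swapping K<->P (O and / unchanged).
Row 8 as worked: K P K K K K P K K K K P
Stitch 6 in working order -> K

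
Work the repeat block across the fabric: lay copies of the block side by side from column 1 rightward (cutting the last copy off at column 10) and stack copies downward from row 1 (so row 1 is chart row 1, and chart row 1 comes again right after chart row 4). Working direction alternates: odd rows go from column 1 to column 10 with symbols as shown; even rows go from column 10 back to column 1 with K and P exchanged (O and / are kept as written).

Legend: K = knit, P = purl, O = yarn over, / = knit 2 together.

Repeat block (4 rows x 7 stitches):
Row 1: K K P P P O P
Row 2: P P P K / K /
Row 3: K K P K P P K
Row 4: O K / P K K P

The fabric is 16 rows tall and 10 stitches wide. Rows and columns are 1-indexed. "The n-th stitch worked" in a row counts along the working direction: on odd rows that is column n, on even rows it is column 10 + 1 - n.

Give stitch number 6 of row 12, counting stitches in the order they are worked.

== STITCH ==
P

Derivation:
For row 12: chart row = ((12-1) mod 4) + 1 = 4; this is a WS (even) row.
Chart row 4 tiled across columns 1-10: O K / P K K P O K /
WS row: flip the tiled sequence (start at column 10) and apply K<->P; O and / stay.
Row 12 as worked: / P O K P P K / P O
The 6th stitch worked is P.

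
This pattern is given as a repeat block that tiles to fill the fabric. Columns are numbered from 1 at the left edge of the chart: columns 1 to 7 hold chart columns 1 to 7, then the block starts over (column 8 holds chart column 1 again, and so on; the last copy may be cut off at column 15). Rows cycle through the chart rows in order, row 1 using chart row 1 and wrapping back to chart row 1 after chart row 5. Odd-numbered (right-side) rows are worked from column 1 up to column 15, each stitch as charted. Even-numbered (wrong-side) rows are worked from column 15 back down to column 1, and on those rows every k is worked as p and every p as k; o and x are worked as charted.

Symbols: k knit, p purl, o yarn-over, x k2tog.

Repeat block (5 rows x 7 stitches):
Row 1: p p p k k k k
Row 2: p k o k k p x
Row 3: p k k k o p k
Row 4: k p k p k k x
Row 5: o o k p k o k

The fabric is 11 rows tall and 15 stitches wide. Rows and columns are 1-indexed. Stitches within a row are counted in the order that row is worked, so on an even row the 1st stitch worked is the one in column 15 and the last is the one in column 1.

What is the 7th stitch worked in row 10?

Row 10: (10-1) mod 5 = 4, so use chart row 5. Even row -> WS.
Chart row 5 tiled across columns 1-15: o o k p k o k o o k p k o k o
WS: work from column 15 back to column 1 (reverse the tiled row), swapping k<->p (o and x unchanged).
Row 10 as worked: o p o p k p o o p o p k p o o
Counting 7 along the worked row gives o.

Result:
o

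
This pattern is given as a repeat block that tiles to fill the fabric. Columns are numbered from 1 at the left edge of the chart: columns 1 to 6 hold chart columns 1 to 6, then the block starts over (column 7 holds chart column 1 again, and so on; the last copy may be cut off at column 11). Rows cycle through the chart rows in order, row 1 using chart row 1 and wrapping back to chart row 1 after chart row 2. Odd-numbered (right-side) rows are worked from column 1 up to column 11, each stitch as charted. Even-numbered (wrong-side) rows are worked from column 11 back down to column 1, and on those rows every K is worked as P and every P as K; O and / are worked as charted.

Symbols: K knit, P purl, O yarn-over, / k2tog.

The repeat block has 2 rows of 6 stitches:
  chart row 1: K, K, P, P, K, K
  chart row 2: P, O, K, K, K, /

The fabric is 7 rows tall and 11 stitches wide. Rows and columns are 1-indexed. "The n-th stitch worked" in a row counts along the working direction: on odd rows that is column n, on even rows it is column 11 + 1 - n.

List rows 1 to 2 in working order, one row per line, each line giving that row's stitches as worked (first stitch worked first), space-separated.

Result:
K K P P K K K K P P K
P P P O K / P P P O K

Derivation:
Row 1: chart row 1, RS - tile across columns 1-11 and work as-is.
Row 2: chart row 2, WS - tiled (columns 1-11): P O K K K / P O K K K; work from column 11 back to 1 with K<->P swapped.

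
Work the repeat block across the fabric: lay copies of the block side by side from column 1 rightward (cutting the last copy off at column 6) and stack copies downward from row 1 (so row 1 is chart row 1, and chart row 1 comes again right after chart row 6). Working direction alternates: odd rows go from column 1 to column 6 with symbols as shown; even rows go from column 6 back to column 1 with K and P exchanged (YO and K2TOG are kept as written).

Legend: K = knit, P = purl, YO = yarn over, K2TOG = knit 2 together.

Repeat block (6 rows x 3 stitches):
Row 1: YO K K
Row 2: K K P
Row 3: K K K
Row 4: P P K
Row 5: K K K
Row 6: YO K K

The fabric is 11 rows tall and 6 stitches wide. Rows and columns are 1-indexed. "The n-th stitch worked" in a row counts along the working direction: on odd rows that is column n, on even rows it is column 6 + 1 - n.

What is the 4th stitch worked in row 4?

== STITCH ==
P

Derivation:
Row 4 uses chart row ((4-1) mod 6)+1 = 4. Row 4 is even, so WS.
Chart row 4 tiled across columns 1-6: P P K P P K
Wrong side: read the tiled row from column 6 down to 1 and exchange K with P (leave YO, K2TOG).
Row 4 as worked: P K K P K K
The 4th stitch worked is P.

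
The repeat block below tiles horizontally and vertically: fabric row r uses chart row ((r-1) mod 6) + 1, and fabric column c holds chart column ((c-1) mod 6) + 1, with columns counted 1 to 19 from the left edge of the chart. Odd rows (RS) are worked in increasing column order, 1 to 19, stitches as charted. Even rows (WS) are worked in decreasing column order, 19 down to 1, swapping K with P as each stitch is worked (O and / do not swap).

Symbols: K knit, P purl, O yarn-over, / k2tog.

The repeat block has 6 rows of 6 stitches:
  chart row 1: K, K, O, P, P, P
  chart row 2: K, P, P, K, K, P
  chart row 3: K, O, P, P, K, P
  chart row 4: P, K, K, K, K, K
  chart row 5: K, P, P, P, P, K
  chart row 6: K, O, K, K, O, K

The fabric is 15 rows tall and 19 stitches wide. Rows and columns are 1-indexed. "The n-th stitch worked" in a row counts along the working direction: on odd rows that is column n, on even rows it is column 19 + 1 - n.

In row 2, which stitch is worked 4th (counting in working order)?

== STITCH ==
P

Derivation:
Row 2 uses chart row ((2-1) mod 6)+1 = 2. Row 2 is even, so WS.
Chart row 2 tiled across columns 1-19: K P P K K P K P P K K P K P P K K P K
Wrong side: read the tiled row from column 19 down to 1 and exchange K with P (leave O, /).
Row 2 as worked: P K P P K K P K P P K K P K P P K K P
Stitch 4 in working order -> P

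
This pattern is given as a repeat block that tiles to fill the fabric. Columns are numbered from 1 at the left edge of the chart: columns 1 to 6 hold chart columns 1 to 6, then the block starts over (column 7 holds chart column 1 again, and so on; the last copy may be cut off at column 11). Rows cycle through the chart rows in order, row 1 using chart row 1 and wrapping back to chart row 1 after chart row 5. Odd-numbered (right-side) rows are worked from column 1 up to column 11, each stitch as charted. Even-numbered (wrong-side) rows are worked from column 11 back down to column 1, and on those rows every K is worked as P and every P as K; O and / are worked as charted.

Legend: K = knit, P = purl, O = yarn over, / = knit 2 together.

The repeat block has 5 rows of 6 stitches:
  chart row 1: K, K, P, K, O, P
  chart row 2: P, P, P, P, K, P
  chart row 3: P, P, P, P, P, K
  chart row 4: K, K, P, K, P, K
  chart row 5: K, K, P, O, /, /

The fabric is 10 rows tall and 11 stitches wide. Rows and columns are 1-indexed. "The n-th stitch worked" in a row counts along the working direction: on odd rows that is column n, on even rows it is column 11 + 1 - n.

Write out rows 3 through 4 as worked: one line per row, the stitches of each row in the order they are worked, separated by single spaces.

== ROWS AS WORKED ==
P P P P P K P P P P P
K P K P P P K P K P P

Derivation:
Row 3: chart row 3, RS - tile across columns 1-11 and work as-is.
Row 4: chart row 4, WS - tiled (columns 1-11): K K P K P K K K P K P; work from column 11 back to 1 with K<->P swapped.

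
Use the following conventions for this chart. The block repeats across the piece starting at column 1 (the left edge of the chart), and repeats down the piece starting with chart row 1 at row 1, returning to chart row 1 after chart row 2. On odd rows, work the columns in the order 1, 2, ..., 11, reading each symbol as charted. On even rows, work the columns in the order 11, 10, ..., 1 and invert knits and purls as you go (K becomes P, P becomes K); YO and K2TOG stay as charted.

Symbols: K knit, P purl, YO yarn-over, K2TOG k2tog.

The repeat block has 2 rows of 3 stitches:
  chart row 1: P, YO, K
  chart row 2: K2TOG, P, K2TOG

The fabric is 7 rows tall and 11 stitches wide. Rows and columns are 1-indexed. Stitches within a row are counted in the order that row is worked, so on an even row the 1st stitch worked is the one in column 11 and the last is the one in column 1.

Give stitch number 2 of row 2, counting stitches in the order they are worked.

Row 2 uses chart row ((2-1) mod 2)+1 = 2. Row 2 is even, so WS.
Chart row 2 tiled across columns 1-11: K2TOG P K2TOG K2TOG P K2TOG K2TOG P K2TOG K2TOG P
Wrong side: read the tiled row from column 11 down to 1 and exchange K with P (leave YO, K2TOG).
Row 2 as worked: K K2TOG K2TOG K K2TOG K2TOG K K2TOG K2TOG K K2TOG
Stitch 2 in working order -> K2TOG

Stitch:
K2TOG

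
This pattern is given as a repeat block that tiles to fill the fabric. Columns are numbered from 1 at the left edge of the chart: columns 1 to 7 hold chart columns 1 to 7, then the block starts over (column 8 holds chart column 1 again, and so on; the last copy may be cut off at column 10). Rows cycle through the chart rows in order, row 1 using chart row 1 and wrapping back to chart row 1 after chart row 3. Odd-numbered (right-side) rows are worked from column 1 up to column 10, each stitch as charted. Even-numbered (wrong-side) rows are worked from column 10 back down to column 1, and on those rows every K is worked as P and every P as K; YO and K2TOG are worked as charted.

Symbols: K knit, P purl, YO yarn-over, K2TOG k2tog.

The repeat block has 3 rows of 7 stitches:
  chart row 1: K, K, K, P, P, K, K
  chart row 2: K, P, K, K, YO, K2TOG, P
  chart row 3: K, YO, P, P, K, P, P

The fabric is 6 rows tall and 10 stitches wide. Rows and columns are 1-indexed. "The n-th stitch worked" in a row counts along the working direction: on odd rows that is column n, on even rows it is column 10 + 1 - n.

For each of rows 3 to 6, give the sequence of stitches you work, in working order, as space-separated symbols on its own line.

Row 3: chart row 3, RS - tile across columns 1-10 and work as-is.
Row 4: chart row 1, WS - tiled (columns 1-10): K K K P P K K K K K; work from column 10 back to 1 with K<->P swapped.
Row 5: chart row 2, RS - tile across columns 1-10 and work as-is.
Row 6: chart row 3, WS - tiled (columns 1-10): K YO P P K P P K YO P; work from column 10 back to 1 with K<->P swapped.

Result:
K YO P P K P P K YO P
P P P P P K K P P P
K P K K YO K2TOG P K P K
K YO P K K P K K YO P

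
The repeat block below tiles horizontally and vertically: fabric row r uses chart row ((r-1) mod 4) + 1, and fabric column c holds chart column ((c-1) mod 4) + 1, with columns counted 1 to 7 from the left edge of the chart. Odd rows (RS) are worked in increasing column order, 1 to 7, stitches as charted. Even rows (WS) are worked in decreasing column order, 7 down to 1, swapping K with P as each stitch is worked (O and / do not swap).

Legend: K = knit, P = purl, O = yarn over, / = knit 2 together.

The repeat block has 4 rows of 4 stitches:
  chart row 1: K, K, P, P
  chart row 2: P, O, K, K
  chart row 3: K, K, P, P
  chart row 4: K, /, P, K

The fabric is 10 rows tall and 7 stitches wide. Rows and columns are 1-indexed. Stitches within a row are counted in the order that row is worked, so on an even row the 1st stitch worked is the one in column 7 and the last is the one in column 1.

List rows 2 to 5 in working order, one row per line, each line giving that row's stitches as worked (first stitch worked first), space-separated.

Row 2: chart row 2, WS - tiled (columns 1-7): P O K K P O K; work from column 7 back to 1 with K<->P swapped.
Row 3: chart row 3, RS - tile across columns 1-7 and work as-is.
Row 4: chart row 4, WS - tiled (columns 1-7): K / P K K / P; work from column 7 back to 1 with K<->P swapped.
Row 5: chart row 1, RS - tile across columns 1-7 and work as-is.

Rows as worked:
P O K P P O K
K K P P K K P
K / P P K / P
K K P P K K P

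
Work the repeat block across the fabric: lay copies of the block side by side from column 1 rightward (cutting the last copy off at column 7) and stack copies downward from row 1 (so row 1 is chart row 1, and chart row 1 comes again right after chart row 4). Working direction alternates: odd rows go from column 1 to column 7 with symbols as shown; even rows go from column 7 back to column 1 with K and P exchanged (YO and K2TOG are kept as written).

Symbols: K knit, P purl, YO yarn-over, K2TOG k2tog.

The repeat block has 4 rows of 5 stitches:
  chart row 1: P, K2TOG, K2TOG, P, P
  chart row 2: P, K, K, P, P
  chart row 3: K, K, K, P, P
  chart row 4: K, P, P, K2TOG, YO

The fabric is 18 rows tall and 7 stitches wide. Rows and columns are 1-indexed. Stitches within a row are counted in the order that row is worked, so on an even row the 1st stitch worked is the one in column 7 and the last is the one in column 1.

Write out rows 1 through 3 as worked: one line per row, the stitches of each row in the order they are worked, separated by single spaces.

Row 1: chart row 1, RS - tile across columns 1-7 and work as-is.
Row 2: chart row 2, WS - tiled (columns 1-7): P K K P P P K; work from column 7 back to 1 with K<->P swapped.
Row 3: chart row 3, RS - tile across columns 1-7 and work as-is.

Result:
P K2TOG K2TOG P P P K2TOG
P K K K P P K
K K K P P K K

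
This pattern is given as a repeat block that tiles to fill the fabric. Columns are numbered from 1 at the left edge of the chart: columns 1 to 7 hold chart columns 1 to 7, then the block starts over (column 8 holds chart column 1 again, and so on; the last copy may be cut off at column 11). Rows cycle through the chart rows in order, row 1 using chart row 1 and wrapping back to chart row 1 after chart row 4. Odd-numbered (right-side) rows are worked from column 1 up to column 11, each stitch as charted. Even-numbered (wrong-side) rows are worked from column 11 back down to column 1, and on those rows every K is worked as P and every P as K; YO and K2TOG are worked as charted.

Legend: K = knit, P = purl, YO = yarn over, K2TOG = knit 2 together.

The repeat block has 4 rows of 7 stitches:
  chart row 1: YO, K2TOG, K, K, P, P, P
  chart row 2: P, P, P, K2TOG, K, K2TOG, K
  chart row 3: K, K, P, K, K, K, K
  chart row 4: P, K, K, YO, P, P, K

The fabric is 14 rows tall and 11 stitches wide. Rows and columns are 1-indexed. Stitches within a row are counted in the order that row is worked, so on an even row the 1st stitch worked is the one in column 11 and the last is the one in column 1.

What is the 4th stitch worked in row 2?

Result:
K

Derivation:
Row 2 uses chart row ((2-1) mod 4)+1 = 2. Row 2 is even, so WS.
Chart row 2 tiled across columns 1-11: P P P K2TOG K K2TOG K P P P K2TOG
WS row: flip the tiled sequence (start at column 11) and apply K<->P; YO and K2TOG stay.
Row 2 as worked: K2TOG K K K P K2TOG P K2TOG K K K
Stitch 4 in working order -> K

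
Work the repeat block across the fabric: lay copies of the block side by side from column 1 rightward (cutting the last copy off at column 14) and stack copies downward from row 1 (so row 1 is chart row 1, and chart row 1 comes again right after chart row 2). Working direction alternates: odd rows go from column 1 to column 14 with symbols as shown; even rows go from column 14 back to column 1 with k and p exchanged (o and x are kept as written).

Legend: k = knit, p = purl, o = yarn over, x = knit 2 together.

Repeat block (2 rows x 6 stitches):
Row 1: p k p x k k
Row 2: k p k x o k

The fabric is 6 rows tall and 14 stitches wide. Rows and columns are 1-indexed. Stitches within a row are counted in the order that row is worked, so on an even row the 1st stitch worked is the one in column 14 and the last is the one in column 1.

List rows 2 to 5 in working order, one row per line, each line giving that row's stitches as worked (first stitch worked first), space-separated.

Rows as worked:
k p p o x p k p p o x p k p
p k p x k k p k p x k k p k
k p p o x p k p p o x p k p
p k p x k k p k p x k k p k

Derivation:
Row 2: chart row 2, WS - tiled (columns 1-14): k p k x o k k p k x o k k p; work from column 14 back to 1 with k<->p swapped.
Row 3: chart row 1, RS - tile across columns 1-14 and work as-is.
Row 4: chart row 2, WS - tiled (columns 1-14): k p k x o k k p k x o k k p; work from column 14 back to 1 with k<->p swapped.
Row 5: chart row 1, RS - tile across columns 1-14 and work as-is.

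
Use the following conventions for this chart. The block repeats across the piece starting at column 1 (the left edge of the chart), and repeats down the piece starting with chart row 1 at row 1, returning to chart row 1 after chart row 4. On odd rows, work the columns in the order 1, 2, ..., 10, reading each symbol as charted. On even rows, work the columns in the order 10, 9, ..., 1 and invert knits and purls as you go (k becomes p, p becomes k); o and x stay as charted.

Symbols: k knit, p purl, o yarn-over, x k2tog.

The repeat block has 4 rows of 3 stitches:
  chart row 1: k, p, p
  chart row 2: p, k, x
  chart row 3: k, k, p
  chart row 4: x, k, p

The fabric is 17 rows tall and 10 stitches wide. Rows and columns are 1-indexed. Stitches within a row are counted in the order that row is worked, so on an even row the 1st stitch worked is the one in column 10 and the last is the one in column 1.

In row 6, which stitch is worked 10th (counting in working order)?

Result:
k

Derivation:
For row 6: chart row = ((6-1) mod 4) + 1 = 2; this is a WS (even) row.
Chart row 2 tiled across columns 1-10: p k x p k x p k x p
WS row: flip the tiled sequence (start at column 10) and apply k<->p; o and x stay.
Row 6 as worked: k x p k x p k x p k
Counting 10 along the worked row gives k.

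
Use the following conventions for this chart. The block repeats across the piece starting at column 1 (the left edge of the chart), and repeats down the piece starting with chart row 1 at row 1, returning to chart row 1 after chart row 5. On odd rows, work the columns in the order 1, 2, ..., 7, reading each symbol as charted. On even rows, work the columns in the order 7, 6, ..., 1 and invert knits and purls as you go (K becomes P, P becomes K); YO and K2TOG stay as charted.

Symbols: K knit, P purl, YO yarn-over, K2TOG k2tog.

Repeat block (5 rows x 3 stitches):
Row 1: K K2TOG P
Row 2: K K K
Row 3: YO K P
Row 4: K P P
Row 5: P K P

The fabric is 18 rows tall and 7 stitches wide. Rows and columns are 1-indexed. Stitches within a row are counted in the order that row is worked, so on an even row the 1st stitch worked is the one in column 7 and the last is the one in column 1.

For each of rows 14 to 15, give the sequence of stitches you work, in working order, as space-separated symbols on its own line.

Rows as worked:
P K K P K K P
P K P P K P P

Derivation:
Row 14: chart row 4, WS - tiled (columns 1-7): K P P K P P K; work from column 7 back to 1 with K<->P swapped.
Row 15: chart row 5, RS - tile across columns 1-7 and work as-is.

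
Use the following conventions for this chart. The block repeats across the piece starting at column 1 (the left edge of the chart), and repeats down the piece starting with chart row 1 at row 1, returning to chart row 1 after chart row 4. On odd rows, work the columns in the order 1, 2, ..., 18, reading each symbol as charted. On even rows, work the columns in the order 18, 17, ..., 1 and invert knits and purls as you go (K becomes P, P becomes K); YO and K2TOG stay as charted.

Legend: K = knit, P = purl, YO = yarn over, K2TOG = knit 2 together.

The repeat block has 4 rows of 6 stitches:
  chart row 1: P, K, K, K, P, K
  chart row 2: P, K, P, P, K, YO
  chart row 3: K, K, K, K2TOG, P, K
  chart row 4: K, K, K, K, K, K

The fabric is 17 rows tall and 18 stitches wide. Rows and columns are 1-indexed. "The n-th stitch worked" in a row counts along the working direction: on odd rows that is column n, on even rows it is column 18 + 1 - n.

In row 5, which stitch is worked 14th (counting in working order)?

Row 5: (5-1) mod 4 = 0, so use chart row 1. Odd row -> RS.
Chart row 1 tiled across columns 1-18: P K K K P K P K K K P K P K K K P K
RS row: no reversal, no swap; stitch n worked = column n.
Counting 14 along the worked row gives K.

Stitch:
K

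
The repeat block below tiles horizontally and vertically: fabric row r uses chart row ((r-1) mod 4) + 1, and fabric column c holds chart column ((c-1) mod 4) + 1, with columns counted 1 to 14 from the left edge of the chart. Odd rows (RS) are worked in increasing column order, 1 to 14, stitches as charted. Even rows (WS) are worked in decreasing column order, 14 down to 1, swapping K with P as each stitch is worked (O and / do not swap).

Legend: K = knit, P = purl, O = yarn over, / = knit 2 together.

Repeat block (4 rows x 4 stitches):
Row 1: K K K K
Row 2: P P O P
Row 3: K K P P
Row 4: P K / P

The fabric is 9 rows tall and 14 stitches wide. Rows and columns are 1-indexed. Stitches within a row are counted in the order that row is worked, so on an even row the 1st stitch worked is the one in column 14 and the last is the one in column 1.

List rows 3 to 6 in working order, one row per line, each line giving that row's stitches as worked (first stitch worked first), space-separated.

Row 3: chart row 3, RS - tile across columns 1-14 and work as-is.
Row 4: chart row 4, WS - tiled (columns 1-14): P K / P P K / P P K / P P K; work from column 14 back to 1 with K<->P swapped.
Row 5: chart row 1, RS - tile across columns 1-14 and work as-is.
Row 6: chart row 2, WS - tiled (columns 1-14): P P O P P P O P P P O P P P; work from column 14 back to 1 with K<->P swapped.

Result:
K K P P K K P P K K P P K K
P K K / P K K / P K K / P K
K K K K K K K K K K K K K K
K K K O K K K O K K K O K K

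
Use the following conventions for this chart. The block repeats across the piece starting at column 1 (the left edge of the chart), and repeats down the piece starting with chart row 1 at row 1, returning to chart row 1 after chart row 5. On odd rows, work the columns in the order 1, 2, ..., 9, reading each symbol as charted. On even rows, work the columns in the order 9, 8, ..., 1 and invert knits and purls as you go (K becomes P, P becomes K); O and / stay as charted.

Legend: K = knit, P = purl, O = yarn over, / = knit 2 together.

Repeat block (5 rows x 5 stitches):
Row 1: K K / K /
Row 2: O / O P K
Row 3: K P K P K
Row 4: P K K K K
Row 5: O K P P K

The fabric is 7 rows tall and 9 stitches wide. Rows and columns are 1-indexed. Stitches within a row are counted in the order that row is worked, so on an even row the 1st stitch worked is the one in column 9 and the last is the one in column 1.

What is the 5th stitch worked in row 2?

Row 2: (2-1) mod 5 = 1, so use chart row 2. Even row -> WS.
Chart row 2 tiled across columns 1-9: O / O P K O / O P
WS: work from column 9 back to column 1 (reverse the tiled row), swapping K<->P (O and / unchanged).
Row 2 as worked: K O / O P K O / O
Stitch 5 in working order -> P

Result:
P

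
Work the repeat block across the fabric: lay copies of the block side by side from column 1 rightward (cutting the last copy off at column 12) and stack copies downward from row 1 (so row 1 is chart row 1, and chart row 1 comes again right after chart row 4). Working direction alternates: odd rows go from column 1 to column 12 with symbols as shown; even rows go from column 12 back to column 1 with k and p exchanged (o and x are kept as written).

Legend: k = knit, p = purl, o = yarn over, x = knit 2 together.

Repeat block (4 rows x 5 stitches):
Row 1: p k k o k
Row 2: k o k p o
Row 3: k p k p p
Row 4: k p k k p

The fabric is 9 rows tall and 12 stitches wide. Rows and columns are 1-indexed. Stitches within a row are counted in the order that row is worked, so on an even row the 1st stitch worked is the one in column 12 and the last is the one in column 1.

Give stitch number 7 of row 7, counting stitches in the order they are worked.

Row 7 uses chart row ((7-1) mod 4)+1 = 3. Row 7 is odd, so RS.
Chart row 3 tiled across columns 1-12: k p k p p k p k p p k p
RS row: no reversal, no swap; stitch n worked = column n.
Counting 7 along the worked row gives p.

Result:
p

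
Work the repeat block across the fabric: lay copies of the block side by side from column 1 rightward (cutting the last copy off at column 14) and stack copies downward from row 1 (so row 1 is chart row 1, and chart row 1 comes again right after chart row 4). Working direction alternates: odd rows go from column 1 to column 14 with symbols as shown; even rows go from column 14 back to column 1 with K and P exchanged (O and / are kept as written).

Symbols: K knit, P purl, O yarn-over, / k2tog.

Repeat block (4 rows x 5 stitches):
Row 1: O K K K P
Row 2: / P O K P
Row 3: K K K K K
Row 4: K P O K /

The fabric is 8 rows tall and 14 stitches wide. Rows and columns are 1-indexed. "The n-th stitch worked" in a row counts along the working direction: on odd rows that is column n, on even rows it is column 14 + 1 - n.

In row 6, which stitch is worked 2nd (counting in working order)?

Result:
O

Derivation:
Row 6 uses chart row ((6-1) mod 4)+1 = 2. Row 6 is even, so WS.
Chart row 2 tiled across columns 1-14: / P O K P / P O K P / P O K
Wrong side: read the tiled row from column 14 down to 1 and exchange K with P (leave O, /).
Row 6 as worked: P O K / K P O K / K P O K /
Counting 2 along the worked row gives O.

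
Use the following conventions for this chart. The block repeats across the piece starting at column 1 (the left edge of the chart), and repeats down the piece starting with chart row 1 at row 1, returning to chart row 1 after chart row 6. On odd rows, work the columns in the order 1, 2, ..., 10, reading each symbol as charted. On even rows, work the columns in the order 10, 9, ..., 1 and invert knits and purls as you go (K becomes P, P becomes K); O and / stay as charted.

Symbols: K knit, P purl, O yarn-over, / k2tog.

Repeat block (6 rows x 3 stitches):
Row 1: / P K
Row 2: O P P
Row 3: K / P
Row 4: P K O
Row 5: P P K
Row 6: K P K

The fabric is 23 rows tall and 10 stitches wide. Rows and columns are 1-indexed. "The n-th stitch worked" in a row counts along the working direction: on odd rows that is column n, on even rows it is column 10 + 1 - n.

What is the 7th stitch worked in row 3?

For row 3: chart row = ((3-1) mod 6) + 1 = 3; this is a RS (odd) row.
Chart row 3 tiled across columns 1-10: K / P K / P K / P K
RS: work column 1 to column 10, symbols as charted — the tiled row is the row as worked.
Stitch 7 in working order -> K

== STITCH ==
K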